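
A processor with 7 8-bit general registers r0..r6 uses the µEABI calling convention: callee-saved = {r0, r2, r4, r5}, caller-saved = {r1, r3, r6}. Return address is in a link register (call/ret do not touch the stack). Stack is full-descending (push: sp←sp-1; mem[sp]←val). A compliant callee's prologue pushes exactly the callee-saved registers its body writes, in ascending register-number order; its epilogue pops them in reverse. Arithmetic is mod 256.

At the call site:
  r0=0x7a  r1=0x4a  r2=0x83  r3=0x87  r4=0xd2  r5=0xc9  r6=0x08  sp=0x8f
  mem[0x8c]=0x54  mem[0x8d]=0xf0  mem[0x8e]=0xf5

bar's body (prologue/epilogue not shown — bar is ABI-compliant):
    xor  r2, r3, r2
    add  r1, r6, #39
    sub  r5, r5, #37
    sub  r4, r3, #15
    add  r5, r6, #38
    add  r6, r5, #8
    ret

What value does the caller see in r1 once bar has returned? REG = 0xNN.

prologue: push r2 -> mem[0x8e]=0x83, sp=0x8e
prologue: push r4 -> mem[0x8d]=0xd2, sp=0x8d
prologue: push r5 -> mem[0x8c]=0xc9, sp=0x8c
body[0] xor  r2, r3, r2 -> r2=0x04
body[1] add  r1, r6, #39 -> r1=0x2f
body[2] sub  r5, r5, #37 -> r5=0xa4
body[3] sub  r4, r3, #15 -> r4=0x78
body[4] add  r5, r6, #38 -> r5=0x2e
body[5] add  r6, r5, #8 -> r6=0x36
epilogue: pop r5=0xc9, sp=0x8d
epilogue: pop r4=0xd2, sp=0x8e
epilogue: pop r2=0x83, sp=0x8f
r1 is caller-saved -> body value

REG = 0x2f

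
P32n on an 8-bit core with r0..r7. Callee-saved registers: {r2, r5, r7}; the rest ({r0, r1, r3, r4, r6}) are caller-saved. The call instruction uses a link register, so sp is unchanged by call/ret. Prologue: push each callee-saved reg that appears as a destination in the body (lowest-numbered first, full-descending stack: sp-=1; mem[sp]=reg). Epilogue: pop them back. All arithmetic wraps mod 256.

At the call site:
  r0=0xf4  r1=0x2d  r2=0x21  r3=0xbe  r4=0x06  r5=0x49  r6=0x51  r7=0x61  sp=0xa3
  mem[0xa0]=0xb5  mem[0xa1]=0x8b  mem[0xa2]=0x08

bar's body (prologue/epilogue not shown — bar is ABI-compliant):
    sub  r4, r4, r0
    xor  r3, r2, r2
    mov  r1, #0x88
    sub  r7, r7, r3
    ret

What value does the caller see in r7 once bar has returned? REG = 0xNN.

REG = 0x61

prologue: push r7 -> mem[0xa2]=0x61, sp=0xa2
body[0] sub  r4, r4, r0 -> r4=0x12
body[1] xor  r3, r2, r2 -> r3=0x00
body[2] mov  r1, #0x88 -> r1=0x88
body[3] sub  r7, r7, r3 -> r7=0x61
epilogue: pop r7=0x61, sp=0xa3
r7 is callee-saved -> restored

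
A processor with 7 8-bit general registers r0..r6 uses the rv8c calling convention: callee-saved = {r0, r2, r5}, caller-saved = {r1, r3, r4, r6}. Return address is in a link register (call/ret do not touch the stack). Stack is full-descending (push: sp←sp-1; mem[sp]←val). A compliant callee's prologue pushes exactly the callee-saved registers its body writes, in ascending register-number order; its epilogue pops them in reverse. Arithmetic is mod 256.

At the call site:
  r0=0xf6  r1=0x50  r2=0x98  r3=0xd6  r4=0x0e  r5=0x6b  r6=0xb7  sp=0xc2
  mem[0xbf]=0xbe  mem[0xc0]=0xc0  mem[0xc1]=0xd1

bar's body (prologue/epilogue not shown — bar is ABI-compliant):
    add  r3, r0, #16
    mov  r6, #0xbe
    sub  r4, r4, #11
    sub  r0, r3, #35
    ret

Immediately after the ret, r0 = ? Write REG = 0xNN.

prologue: push r0 -> mem[0xc1]=0xf6, sp=0xc1
body[0] add  r3, r0, #16 -> r3=0x06
body[1] mov  r6, #0xbe -> r6=0xbe
body[2] sub  r4, r4, #11 -> r4=0x03
body[3] sub  r0, r3, #35 -> r0=0xe3
epilogue: pop r0=0xf6, sp=0xc2
r0 is callee-saved -> restored

REG = 0xf6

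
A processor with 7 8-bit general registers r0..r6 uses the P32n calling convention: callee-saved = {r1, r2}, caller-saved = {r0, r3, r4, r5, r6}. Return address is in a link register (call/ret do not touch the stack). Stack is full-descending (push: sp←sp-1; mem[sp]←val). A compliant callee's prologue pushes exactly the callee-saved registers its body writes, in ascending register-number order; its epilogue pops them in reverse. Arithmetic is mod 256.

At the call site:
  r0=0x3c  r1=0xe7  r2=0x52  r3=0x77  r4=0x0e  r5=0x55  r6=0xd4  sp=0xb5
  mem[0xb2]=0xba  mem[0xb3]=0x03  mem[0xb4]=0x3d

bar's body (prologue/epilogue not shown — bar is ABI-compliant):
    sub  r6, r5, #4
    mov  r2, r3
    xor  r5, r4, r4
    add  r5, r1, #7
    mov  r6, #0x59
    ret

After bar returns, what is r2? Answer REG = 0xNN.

prologue: push r2 -> mem[0xb4]=0x52, sp=0xb4
body[0] sub  r6, r5, #4 -> r6=0x51
body[1] mov  r2, r3 -> r2=0x77
body[2] xor  r5, r4, r4 -> r5=0x00
body[3] add  r5, r1, #7 -> r5=0xee
body[4] mov  r6, #0x59 -> r6=0x59
epilogue: pop r2=0x52, sp=0xb5
r2 is callee-saved -> restored

REG = 0x52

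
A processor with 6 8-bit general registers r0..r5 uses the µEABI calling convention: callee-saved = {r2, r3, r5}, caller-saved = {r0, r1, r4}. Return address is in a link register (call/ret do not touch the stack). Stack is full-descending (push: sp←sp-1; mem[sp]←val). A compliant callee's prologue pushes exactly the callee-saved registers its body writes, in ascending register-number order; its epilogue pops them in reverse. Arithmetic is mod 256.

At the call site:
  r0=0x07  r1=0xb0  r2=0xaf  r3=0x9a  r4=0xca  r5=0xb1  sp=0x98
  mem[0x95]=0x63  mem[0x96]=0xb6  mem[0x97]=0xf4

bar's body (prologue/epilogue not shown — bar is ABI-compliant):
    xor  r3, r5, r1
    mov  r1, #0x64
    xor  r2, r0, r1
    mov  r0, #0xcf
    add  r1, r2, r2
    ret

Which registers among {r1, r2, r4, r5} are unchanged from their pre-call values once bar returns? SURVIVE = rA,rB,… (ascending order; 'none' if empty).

prologue: push r2 → mem[0x97]=0xaf, sp=0x97
prologue: push r3 → mem[0x96]=0x9a, sp=0x96
body[0] xor  r3, r5, r1 → r3=0x01
body[1] mov  r1, #0x64 → r1=0x64
body[2] xor  r2, r0, r1 → r2=0x63
body[3] mov  r0, #0xcf → r0=0xcf
body[4] add  r1, r2, r2 → r1=0xc6
epilogue: pop r3=0x9a, sp=0x97
epilogue: pop r2=0xaf, sp=0x98
r1: caller-saved, written=True
r2: callee-saved, written=True
r4: caller-saved, written=False
r5: callee-saved, written=False

SURVIVE = r2,r4,r5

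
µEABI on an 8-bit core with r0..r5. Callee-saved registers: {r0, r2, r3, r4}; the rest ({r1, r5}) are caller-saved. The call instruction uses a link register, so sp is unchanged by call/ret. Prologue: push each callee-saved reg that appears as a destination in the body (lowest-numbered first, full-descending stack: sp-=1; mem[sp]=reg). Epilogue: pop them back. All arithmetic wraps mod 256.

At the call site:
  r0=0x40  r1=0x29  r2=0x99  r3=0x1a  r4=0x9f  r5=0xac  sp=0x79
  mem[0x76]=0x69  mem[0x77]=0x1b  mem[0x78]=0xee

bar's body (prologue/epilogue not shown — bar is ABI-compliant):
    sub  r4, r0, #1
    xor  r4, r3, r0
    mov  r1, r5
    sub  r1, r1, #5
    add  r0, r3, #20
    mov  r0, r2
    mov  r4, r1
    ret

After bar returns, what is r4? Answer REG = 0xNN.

prologue: push r0 -> mem[0x78]=0x40, sp=0x78
prologue: push r4 -> mem[0x77]=0x9f, sp=0x77
body[0] sub  r4, r0, #1 -> r4=0x3f
body[1] xor  r4, r3, r0 -> r4=0x5a
body[2] mov  r1, r5 -> r1=0xac
body[3] sub  r1, r1, #5 -> r1=0xa7
body[4] add  r0, r3, #20 -> r0=0x2e
body[5] mov  r0, r2 -> r0=0x99
body[6] mov  r4, r1 -> r4=0xa7
epilogue: pop r4=0x9f, sp=0x78
epilogue: pop r0=0x40, sp=0x79
r4 is callee-saved -> restored

REG = 0x9f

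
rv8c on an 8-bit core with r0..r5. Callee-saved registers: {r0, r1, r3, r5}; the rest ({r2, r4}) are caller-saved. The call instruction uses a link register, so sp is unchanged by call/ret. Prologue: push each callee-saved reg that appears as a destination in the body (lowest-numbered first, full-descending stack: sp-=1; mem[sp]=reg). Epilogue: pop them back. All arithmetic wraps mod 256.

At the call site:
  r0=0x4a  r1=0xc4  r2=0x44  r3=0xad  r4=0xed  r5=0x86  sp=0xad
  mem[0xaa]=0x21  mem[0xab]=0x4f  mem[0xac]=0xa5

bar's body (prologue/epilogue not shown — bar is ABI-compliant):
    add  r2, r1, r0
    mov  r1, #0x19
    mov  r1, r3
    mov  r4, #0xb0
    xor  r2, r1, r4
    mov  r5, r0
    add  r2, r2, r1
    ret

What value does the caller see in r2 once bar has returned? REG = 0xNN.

REG = 0xca

prologue: push r1 -> mem[0xac]=0xc4, sp=0xac
prologue: push r5 -> mem[0xab]=0x86, sp=0xab
body[0] add  r2, r1, r0 -> r2=0x0e
body[1] mov  r1, #0x19 -> r1=0x19
body[2] mov  r1, r3 -> r1=0xad
body[3] mov  r4, #0xb0 -> r4=0xb0
body[4] xor  r2, r1, r4 -> r2=0x1d
body[5] mov  r5, r0 -> r5=0x4a
body[6] add  r2, r2, r1 -> r2=0xca
epilogue: pop r5=0x86, sp=0xac
epilogue: pop r1=0xc4, sp=0xad
r2 is caller-saved -> body value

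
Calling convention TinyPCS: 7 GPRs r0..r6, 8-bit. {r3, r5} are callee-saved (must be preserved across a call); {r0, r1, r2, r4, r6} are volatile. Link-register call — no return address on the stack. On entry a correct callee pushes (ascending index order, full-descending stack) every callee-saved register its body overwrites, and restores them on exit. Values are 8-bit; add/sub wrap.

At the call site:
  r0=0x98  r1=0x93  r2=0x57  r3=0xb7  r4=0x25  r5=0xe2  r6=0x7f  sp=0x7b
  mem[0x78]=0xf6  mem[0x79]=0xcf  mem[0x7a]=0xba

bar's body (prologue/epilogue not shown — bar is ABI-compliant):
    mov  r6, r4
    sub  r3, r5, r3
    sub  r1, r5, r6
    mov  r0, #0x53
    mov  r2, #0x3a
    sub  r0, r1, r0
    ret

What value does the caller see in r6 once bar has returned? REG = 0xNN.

REG = 0x25

prologue: push r3 -> mem[0x7a]=0xb7, sp=0x7a
body[0] mov  r6, r4 -> r6=0x25
body[1] sub  r3, r5, r3 -> r3=0x2b
body[2] sub  r1, r5, r6 -> r1=0xbd
body[3] mov  r0, #0x53 -> r0=0x53
body[4] mov  r2, #0x3a -> r2=0x3a
body[5] sub  r0, r1, r0 -> r0=0x6a
epilogue: pop r3=0xb7, sp=0x7b
r6 is caller-saved -> body value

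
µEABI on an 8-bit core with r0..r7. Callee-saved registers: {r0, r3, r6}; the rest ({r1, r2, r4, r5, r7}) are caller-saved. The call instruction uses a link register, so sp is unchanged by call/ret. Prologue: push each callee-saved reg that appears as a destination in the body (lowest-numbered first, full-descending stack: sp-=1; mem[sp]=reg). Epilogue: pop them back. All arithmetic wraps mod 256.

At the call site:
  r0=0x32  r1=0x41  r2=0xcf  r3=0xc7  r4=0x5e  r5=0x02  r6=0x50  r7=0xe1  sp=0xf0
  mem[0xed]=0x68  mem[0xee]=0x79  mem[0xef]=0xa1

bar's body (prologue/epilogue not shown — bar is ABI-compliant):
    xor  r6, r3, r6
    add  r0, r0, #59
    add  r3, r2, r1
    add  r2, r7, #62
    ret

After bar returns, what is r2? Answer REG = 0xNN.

REG = 0x1f

prologue: push r0 → mem[0xef]=0x32, sp=0xef
prologue: push r3 → mem[0xee]=0xc7, sp=0xee
prologue: push r6 → mem[0xed]=0x50, sp=0xed
body[0] xor  r6, r3, r6 → r6=0x97
body[1] add  r0, r0, #59 → r0=0x6d
body[2] add  r3, r2, r1 → r3=0x10
body[3] add  r2, r7, #62 → r2=0x1f
epilogue: pop r6=0x50, sp=0xee
epilogue: pop r3=0xc7, sp=0xef
epilogue: pop r0=0x32, sp=0xf0
r2 is caller-saved → body value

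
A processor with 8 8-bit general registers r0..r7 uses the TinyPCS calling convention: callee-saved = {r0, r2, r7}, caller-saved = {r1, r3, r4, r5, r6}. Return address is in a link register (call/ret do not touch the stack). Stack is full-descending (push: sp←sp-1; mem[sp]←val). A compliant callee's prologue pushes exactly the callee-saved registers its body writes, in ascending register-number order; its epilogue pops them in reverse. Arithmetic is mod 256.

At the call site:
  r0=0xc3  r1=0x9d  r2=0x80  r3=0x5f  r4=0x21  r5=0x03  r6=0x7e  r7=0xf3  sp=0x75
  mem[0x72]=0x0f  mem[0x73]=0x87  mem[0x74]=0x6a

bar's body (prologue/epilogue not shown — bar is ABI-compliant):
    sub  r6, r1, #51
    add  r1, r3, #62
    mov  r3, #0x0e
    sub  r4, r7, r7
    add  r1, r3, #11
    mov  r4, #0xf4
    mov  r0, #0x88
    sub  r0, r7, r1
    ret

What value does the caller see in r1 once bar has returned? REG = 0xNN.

REG = 0x19

prologue: push r0 -> mem[0x74]=0xc3, sp=0x74
body[0] sub  r6, r1, #51 -> r6=0x6a
body[1] add  r1, r3, #62 -> r1=0x9d
body[2] mov  r3, #0x0e -> r3=0x0e
body[3] sub  r4, r7, r7 -> r4=0x00
body[4] add  r1, r3, #11 -> r1=0x19
body[5] mov  r4, #0xf4 -> r4=0xf4
body[6] mov  r0, #0x88 -> r0=0x88
body[7] sub  r0, r7, r1 -> r0=0xda
epilogue: pop r0=0xc3, sp=0x75
r1 is caller-saved -> body value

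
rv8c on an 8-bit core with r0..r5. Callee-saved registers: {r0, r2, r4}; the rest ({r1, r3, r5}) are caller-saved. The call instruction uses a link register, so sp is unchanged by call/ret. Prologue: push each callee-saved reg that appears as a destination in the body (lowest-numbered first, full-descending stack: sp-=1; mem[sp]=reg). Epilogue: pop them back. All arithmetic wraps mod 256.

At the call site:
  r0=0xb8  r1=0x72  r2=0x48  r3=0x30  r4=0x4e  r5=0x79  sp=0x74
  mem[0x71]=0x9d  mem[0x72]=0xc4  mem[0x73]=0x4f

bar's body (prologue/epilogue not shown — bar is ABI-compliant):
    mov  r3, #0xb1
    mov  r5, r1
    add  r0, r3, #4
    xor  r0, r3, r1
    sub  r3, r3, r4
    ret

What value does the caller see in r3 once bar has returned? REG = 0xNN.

prologue: push r0 → mem[0x73]=0xb8, sp=0x73
body[0] mov  r3, #0xb1 → r3=0xb1
body[1] mov  r5, r1 → r5=0x72
body[2] add  r0, r3, #4 → r0=0xb5
body[3] xor  r0, r3, r1 → r0=0xc3
body[4] sub  r3, r3, r4 → r3=0x63
epilogue: pop r0=0xb8, sp=0x74
r3 is caller-saved → body value

REG = 0x63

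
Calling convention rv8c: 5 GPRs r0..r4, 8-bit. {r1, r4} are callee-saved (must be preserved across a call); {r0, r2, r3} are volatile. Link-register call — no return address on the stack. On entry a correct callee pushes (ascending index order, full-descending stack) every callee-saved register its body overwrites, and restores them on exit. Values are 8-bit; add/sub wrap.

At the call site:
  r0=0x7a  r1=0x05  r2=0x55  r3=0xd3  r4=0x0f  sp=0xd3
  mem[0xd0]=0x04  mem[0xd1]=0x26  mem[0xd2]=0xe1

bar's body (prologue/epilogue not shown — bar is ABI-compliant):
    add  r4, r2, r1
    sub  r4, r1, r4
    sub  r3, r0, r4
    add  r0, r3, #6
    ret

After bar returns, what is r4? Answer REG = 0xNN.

prologue: push r4 → mem[0xd2]=0x0f, sp=0xd2
body[0] add  r4, r2, r1 → r4=0x5a
body[1] sub  r4, r1, r4 → r4=0xab
body[2] sub  r3, r0, r4 → r3=0xcf
body[3] add  r0, r3, #6 → r0=0xd5
epilogue: pop r4=0x0f, sp=0xd3
r4 is callee-saved → restored

REG = 0x0f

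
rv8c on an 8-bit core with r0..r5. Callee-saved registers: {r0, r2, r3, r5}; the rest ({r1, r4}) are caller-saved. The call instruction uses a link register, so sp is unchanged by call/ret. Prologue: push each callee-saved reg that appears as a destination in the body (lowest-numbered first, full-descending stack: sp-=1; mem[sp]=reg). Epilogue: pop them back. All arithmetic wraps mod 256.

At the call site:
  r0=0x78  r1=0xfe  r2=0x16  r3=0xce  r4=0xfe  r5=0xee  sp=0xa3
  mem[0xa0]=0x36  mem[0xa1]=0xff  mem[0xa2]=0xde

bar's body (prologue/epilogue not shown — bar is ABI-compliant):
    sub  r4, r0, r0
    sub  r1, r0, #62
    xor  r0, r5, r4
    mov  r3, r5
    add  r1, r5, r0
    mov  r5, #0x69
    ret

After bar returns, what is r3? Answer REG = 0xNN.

REG = 0xce

prologue: push r0 → mem[0xa2]=0x78, sp=0xa2
prologue: push r3 → mem[0xa1]=0xce, sp=0xa1
prologue: push r5 → mem[0xa0]=0xee, sp=0xa0
body[0] sub  r4, r0, r0 → r4=0x00
body[1] sub  r1, r0, #62 → r1=0x3a
body[2] xor  r0, r5, r4 → r0=0xee
body[3] mov  r3, r5 → r3=0xee
body[4] add  r1, r5, r0 → r1=0xdc
body[5] mov  r5, #0x69 → r5=0x69
epilogue: pop r5=0xee, sp=0xa1
epilogue: pop r3=0xce, sp=0xa2
epilogue: pop r0=0x78, sp=0xa3
r3 is callee-saved → restored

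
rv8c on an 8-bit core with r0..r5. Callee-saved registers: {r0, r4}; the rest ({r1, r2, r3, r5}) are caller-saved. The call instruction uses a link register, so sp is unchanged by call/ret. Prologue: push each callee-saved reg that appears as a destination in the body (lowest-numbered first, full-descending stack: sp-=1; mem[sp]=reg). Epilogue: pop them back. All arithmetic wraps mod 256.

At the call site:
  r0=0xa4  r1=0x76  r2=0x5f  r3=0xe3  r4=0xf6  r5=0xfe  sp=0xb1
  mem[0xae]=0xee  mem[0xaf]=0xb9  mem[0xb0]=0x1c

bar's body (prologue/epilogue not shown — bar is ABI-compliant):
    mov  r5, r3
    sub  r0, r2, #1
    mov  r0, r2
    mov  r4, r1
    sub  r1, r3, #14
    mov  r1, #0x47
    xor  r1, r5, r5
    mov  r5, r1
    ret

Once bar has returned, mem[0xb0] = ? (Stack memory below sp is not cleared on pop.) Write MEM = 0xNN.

MEM = 0xa4

prologue: push r0 → mem[0xb0]=0xa4, sp=0xb0
prologue: push r4 → mem[0xaf]=0xf6, sp=0xaf
body[0] mov  r5, r3 → r5=0xe3
body[1] sub  r0, r2, #1 → r0=0x5e
body[2] mov  r0, r2 → r0=0x5f
body[3] mov  r4, r1 → r4=0x76
body[4] sub  r1, r3, #14 → r1=0xd5
body[5] mov  r1, #0x47 → r1=0x47
body[6] xor  r1, r5, r5 → r1=0x00
body[7] mov  r5, r1 → r5=0x00
epilogue: pop r4=0xf6, sp=0xb0
epilogue: pop r0=0xa4, sp=0xb1
prologue pushed ['r0', 'r4'] at ['0xb0', '0xaf']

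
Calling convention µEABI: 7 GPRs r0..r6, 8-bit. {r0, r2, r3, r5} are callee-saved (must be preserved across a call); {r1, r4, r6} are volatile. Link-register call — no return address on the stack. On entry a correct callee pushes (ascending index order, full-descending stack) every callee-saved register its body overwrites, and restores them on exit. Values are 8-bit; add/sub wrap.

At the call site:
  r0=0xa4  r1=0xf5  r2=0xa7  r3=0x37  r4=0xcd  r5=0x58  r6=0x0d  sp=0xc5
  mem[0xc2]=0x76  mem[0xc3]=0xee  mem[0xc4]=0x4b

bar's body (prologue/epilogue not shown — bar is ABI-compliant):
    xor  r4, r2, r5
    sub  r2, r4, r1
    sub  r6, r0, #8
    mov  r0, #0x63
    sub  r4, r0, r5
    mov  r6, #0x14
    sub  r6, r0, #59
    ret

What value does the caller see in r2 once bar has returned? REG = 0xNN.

prologue: push r0 → mem[0xc4]=0xa4, sp=0xc4
prologue: push r2 → mem[0xc3]=0xa7, sp=0xc3
body[0] xor  r4, r2, r5 → r4=0xff
body[1] sub  r2, r4, r1 → r2=0x0a
body[2] sub  r6, r0, #8 → r6=0x9c
body[3] mov  r0, #0x63 → r0=0x63
body[4] sub  r4, r0, r5 → r4=0x0b
body[5] mov  r6, #0x14 → r6=0x14
body[6] sub  r6, r0, #59 → r6=0x28
epilogue: pop r2=0xa7, sp=0xc4
epilogue: pop r0=0xa4, sp=0xc5
r2 is callee-saved → restored

REG = 0xa7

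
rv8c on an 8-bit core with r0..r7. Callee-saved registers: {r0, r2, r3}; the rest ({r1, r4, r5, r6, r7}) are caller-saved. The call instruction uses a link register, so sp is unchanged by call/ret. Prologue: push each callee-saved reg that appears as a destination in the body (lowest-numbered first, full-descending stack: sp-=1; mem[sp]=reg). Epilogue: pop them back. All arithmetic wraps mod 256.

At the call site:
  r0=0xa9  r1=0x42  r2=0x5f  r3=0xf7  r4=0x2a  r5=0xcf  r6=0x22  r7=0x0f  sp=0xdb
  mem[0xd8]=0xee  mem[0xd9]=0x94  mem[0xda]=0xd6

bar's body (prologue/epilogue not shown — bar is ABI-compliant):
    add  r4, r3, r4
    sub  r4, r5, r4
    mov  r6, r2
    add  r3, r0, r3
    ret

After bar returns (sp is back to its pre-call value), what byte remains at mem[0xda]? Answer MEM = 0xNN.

MEM = 0xf7

prologue: push r3 -> mem[0xda]=0xf7, sp=0xda
body[0] add  r4, r3, r4 -> r4=0x21
body[1] sub  r4, r5, r4 -> r4=0xae
body[2] mov  r6, r2 -> r6=0x5f
body[3] add  r3, r0, r3 -> r3=0xa0
epilogue: pop r3=0xf7, sp=0xdb
prologue pushed ['r3'] at ['0xda']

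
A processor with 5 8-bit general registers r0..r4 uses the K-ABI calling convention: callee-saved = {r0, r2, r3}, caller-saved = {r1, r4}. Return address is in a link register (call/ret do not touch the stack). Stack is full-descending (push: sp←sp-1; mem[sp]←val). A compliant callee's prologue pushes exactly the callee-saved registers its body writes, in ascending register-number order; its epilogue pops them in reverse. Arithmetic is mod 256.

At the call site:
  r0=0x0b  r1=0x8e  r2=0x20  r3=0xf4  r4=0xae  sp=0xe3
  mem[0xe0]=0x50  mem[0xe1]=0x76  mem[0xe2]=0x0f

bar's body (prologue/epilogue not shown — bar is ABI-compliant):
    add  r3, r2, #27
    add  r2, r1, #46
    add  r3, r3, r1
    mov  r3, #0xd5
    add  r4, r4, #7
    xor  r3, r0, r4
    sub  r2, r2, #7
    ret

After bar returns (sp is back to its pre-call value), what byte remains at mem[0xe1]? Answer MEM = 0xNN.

MEM = 0xf4

prologue: push r2 → mem[0xe2]=0x20, sp=0xe2
prologue: push r3 → mem[0xe1]=0xf4, sp=0xe1
body[0] add  r3, r2, #27 → r3=0x3b
body[1] add  r2, r1, #46 → r2=0xbc
body[2] add  r3, r3, r1 → r3=0xc9
body[3] mov  r3, #0xd5 → r3=0xd5
body[4] add  r4, r4, #7 → r4=0xb5
body[5] xor  r3, r0, r4 → r3=0xbe
body[6] sub  r2, r2, #7 → r2=0xb5
epilogue: pop r3=0xf4, sp=0xe2
epilogue: pop r2=0x20, sp=0xe3
prologue pushed ['r2', 'r3'] at ['0xe2', '0xe1']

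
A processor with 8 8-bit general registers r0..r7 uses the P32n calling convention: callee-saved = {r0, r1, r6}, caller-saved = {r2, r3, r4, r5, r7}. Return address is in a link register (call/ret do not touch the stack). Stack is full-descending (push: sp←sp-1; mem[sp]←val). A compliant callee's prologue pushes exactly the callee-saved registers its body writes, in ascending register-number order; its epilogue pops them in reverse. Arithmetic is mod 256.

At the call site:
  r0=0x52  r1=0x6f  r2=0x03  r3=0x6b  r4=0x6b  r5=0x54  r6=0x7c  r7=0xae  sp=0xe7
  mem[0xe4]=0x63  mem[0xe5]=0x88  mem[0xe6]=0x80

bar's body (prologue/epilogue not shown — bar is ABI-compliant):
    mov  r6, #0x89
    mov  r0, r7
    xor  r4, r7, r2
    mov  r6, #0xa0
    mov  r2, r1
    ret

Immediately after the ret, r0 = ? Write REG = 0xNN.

prologue: push r0 -> mem[0xe6]=0x52, sp=0xe6
prologue: push r6 -> mem[0xe5]=0x7c, sp=0xe5
body[0] mov  r6, #0x89 -> r6=0x89
body[1] mov  r0, r7 -> r0=0xae
body[2] xor  r4, r7, r2 -> r4=0xad
body[3] mov  r6, #0xa0 -> r6=0xa0
body[4] mov  r2, r1 -> r2=0x6f
epilogue: pop r6=0x7c, sp=0xe6
epilogue: pop r0=0x52, sp=0xe7
r0 is callee-saved -> restored

REG = 0x52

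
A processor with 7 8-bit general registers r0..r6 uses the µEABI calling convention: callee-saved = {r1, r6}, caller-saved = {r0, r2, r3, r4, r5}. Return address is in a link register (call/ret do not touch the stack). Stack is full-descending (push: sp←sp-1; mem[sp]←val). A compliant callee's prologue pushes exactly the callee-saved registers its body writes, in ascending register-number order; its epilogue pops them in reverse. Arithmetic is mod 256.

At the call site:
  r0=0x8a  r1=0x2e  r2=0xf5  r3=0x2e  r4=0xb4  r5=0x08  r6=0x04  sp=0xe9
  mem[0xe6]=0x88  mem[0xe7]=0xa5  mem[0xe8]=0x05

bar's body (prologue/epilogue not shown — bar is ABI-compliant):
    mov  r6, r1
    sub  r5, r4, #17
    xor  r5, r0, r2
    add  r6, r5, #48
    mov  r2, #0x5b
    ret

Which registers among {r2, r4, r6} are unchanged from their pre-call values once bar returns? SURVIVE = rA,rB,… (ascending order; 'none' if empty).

SURVIVE = r4,r6

prologue: push r6 -> mem[0xe8]=0x04, sp=0xe8
body[0] mov  r6, r1 -> r6=0x2e
body[1] sub  r5, r4, #17 -> r5=0xa3
body[2] xor  r5, r0, r2 -> r5=0x7f
body[3] add  r6, r5, #48 -> r6=0xaf
body[4] mov  r2, #0x5b -> r2=0x5b
epilogue: pop r6=0x04, sp=0xe9
r2: caller-saved, written=True
r4: caller-saved, written=False
r6: callee-saved, written=True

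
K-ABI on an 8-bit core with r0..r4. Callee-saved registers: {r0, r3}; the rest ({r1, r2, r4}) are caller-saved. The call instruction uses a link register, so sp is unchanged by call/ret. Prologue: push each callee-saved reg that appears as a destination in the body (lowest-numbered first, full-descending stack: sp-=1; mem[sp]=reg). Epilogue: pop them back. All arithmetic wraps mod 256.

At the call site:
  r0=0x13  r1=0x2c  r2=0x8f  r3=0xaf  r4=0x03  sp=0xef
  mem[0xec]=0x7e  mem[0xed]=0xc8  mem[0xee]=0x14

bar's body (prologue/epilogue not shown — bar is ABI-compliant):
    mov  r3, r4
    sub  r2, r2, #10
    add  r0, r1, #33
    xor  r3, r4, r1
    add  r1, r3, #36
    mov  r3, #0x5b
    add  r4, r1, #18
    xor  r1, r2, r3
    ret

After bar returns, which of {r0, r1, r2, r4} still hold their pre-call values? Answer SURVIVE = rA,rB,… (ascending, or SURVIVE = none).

prologue: push r0 → mem[0xee]=0x13, sp=0xee
prologue: push r3 → mem[0xed]=0xaf, sp=0xed
body[0] mov  r3, r4 → r3=0x03
body[1] sub  r2, r2, #10 → r2=0x85
body[2] add  r0, r1, #33 → r0=0x4d
body[3] xor  r3, r4, r1 → r3=0x2f
body[4] add  r1, r3, #36 → r1=0x53
body[5] mov  r3, #0x5b → r3=0x5b
body[6] add  r4, r1, #18 → r4=0x65
body[7] xor  r1, r2, r3 → r1=0xde
epilogue: pop r3=0xaf, sp=0xee
epilogue: pop r0=0x13, sp=0xef
r0: callee-saved, written=True
r1: caller-saved, written=True
r2: caller-saved, written=True
r4: caller-saved, written=True

SURVIVE = r0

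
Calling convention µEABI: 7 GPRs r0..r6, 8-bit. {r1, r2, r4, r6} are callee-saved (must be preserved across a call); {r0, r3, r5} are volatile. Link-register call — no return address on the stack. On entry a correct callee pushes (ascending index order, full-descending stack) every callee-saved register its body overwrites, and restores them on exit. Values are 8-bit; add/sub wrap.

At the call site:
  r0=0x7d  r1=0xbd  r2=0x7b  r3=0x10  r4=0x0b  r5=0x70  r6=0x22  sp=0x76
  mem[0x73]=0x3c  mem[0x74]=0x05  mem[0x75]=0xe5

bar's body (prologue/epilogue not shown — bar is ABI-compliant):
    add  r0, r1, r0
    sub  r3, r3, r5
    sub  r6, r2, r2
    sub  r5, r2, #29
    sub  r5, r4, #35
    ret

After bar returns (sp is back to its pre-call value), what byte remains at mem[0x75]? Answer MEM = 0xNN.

prologue: push r6 -> mem[0x75]=0x22, sp=0x75
body[0] add  r0, r1, r0 -> r0=0x3a
body[1] sub  r3, r3, r5 -> r3=0xa0
body[2] sub  r6, r2, r2 -> r6=0x00
body[3] sub  r5, r2, #29 -> r5=0x5e
body[4] sub  r5, r4, #35 -> r5=0xe8
epilogue: pop r6=0x22, sp=0x76
prologue pushed ['r6'] at ['0x75']

MEM = 0x22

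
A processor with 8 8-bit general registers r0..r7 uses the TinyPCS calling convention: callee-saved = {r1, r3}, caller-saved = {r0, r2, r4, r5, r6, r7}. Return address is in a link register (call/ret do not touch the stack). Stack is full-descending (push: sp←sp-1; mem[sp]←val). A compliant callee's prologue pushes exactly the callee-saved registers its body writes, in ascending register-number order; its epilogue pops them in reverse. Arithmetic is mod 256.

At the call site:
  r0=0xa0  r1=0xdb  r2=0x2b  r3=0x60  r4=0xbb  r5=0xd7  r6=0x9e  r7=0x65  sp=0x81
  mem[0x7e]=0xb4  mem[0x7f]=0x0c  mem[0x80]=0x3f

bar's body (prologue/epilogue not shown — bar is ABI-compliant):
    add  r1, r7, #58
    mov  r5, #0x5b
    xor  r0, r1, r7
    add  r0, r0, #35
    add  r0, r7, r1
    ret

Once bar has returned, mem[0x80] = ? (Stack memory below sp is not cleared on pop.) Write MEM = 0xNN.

MEM = 0xdb

prologue: push r1 → mem[0x80]=0xdb, sp=0x80
body[0] add  r1, r7, #58 → r1=0x9f
body[1] mov  r5, #0x5b → r5=0x5b
body[2] xor  r0, r1, r7 → r0=0xfa
body[3] add  r0, r0, #35 → r0=0x1d
body[4] add  r0, r7, r1 → r0=0x04
epilogue: pop r1=0xdb, sp=0x81
prologue pushed ['r1'] at ['0x80']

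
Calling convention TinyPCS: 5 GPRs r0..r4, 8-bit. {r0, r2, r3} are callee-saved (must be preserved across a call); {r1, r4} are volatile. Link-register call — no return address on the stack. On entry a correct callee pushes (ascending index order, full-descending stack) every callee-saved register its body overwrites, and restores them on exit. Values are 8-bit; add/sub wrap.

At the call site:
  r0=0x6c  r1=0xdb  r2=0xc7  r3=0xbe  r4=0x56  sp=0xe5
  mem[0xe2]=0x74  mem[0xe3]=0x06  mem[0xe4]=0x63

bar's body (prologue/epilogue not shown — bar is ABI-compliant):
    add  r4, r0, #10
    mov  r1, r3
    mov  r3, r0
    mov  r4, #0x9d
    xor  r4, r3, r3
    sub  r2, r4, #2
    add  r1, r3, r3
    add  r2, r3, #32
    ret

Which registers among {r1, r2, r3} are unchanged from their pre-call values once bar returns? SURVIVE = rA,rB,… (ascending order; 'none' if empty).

prologue: push r2 -> mem[0xe4]=0xc7, sp=0xe4
prologue: push r3 -> mem[0xe3]=0xbe, sp=0xe3
body[0] add  r4, r0, #10 -> r4=0x76
body[1] mov  r1, r3 -> r1=0xbe
body[2] mov  r3, r0 -> r3=0x6c
body[3] mov  r4, #0x9d -> r4=0x9d
body[4] xor  r4, r3, r3 -> r4=0x00
body[5] sub  r2, r4, #2 -> r2=0xfe
body[6] add  r1, r3, r3 -> r1=0xd8
body[7] add  r2, r3, #32 -> r2=0x8c
epilogue: pop r3=0xbe, sp=0xe4
epilogue: pop r2=0xc7, sp=0xe5
r1: caller-saved, written=True
r2: callee-saved, written=True
r3: callee-saved, written=True

SURVIVE = r2,r3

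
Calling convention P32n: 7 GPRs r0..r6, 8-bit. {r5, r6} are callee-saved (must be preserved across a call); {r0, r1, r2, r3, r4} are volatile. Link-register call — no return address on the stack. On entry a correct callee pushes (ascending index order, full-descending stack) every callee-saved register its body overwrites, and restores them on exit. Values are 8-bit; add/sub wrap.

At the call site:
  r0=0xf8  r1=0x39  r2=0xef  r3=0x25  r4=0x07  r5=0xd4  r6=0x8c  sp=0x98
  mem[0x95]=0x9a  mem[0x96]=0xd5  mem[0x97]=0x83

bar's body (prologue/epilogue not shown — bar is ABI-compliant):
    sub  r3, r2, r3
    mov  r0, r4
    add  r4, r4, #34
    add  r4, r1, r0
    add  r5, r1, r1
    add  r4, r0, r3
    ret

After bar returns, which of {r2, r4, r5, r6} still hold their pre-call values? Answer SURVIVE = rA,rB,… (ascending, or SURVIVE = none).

prologue: push r5 → mem[0x97]=0xd4, sp=0x97
body[0] sub  r3, r2, r3 → r3=0xca
body[1] mov  r0, r4 → r0=0x07
body[2] add  r4, r4, #34 → r4=0x29
body[3] add  r4, r1, r0 → r4=0x40
body[4] add  r5, r1, r1 → r5=0x72
body[5] add  r4, r0, r3 → r4=0xd1
epilogue: pop r5=0xd4, sp=0x98
r2: caller-saved, written=False
r4: caller-saved, written=True
r5: callee-saved, written=True
r6: callee-saved, written=False

SURVIVE = r2,r5,r6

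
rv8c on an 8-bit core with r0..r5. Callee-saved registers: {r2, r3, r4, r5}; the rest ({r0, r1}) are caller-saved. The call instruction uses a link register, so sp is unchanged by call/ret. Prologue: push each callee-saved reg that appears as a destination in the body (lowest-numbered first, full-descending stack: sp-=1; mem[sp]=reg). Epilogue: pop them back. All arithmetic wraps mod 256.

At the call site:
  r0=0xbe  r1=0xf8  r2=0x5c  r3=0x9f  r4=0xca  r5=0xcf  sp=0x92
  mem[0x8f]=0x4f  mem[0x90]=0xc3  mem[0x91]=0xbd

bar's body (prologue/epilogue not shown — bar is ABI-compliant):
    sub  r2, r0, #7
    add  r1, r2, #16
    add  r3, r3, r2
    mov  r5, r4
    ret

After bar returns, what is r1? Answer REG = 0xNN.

REG = 0xc7

prologue: push r2 -> mem[0x91]=0x5c, sp=0x91
prologue: push r3 -> mem[0x90]=0x9f, sp=0x90
prologue: push r5 -> mem[0x8f]=0xcf, sp=0x8f
body[0] sub  r2, r0, #7 -> r2=0xb7
body[1] add  r1, r2, #16 -> r1=0xc7
body[2] add  r3, r3, r2 -> r3=0x56
body[3] mov  r5, r4 -> r5=0xca
epilogue: pop r5=0xcf, sp=0x90
epilogue: pop r3=0x9f, sp=0x91
epilogue: pop r2=0x5c, sp=0x92
r1 is caller-saved -> body value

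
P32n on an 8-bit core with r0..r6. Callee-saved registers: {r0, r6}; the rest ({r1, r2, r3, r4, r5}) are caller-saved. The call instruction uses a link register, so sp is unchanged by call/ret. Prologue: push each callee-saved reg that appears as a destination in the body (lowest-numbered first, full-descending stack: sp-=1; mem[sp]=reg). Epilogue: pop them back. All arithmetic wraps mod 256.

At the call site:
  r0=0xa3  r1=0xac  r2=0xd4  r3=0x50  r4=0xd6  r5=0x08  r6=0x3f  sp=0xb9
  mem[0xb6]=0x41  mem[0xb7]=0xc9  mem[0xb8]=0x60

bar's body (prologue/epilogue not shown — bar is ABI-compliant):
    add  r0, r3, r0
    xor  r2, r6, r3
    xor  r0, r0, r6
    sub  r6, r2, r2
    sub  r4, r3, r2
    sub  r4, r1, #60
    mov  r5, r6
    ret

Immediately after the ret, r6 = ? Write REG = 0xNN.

REG = 0x3f

prologue: push r0 -> mem[0xb8]=0xa3, sp=0xb8
prologue: push r6 -> mem[0xb7]=0x3f, sp=0xb7
body[0] add  r0, r3, r0 -> r0=0xf3
body[1] xor  r2, r6, r3 -> r2=0x6f
body[2] xor  r0, r0, r6 -> r0=0xcc
body[3] sub  r6, r2, r2 -> r6=0x00
body[4] sub  r4, r3, r2 -> r4=0xe1
body[5] sub  r4, r1, #60 -> r4=0x70
body[6] mov  r5, r6 -> r5=0x00
epilogue: pop r6=0x3f, sp=0xb8
epilogue: pop r0=0xa3, sp=0xb9
r6 is callee-saved -> restored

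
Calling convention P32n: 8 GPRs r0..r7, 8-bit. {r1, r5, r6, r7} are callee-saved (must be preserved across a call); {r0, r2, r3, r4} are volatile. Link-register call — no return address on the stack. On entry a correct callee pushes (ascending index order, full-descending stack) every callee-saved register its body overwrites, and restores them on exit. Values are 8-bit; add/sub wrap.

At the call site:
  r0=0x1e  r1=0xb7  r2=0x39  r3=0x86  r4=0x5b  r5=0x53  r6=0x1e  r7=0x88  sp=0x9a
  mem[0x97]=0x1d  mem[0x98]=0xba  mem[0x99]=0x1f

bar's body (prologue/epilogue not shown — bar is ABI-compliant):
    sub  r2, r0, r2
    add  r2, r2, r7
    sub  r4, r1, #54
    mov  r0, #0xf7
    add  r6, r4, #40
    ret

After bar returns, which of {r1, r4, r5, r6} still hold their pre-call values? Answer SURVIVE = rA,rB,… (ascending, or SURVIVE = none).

prologue: push r6 → mem[0x99]=0x1e, sp=0x99
body[0] sub  r2, r0, r2 → r2=0xe5
body[1] add  r2, r2, r7 → r2=0x6d
body[2] sub  r4, r1, #54 → r4=0x81
body[3] mov  r0, #0xf7 → r0=0xf7
body[4] add  r6, r4, #40 → r6=0xa9
epilogue: pop r6=0x1e, sp=0x9a
r1: callee-saved, written=False
r4: caller-saved, written=True
r5: callee-saved, written=False
r6: callee-saved, written=True

SURVIVE = r1,r5,r6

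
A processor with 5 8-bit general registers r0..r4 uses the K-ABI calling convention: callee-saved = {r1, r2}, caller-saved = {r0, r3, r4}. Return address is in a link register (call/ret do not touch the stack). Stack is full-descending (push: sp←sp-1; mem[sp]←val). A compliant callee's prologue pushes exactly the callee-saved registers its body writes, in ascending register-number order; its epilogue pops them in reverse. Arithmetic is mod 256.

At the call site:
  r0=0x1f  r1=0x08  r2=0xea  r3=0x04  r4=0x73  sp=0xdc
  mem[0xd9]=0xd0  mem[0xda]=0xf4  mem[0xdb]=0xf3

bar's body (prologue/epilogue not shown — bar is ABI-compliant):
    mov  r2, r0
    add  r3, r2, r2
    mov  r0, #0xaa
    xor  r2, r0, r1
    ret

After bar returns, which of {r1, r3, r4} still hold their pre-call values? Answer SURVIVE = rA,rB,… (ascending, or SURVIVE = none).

SURVIVE = r1,r4

prologue: push r2 → mem[0xdb]=0xea, sp=0xdb
body[0] mov  r2, r0 → r2=0x1f
body[1] add  r3, r2, r2 → r3=0x3e
body[2] mov  r0, #0xaa → r0=0xaa
body[3] xor  r2, r0, r1 → r2=0xa2
epilogue: pop r2=0xea, sp=0xdc
r1: callee-saved, written=False
r3: caller-saved, written=True
r4: caller-saved, written=False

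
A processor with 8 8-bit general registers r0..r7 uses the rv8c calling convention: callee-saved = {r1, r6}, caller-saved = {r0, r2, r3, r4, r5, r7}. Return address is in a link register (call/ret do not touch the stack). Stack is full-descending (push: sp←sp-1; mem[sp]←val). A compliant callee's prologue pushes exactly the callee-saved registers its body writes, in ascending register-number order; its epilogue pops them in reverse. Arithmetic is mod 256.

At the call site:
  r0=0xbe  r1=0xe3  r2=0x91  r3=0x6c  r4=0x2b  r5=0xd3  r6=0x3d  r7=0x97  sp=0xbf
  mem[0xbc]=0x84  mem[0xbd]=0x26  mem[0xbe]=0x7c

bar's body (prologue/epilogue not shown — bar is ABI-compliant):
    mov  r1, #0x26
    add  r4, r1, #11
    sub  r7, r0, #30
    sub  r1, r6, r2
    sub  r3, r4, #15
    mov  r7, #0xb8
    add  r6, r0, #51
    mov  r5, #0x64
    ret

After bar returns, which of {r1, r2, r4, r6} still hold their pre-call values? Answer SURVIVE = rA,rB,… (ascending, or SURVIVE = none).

prologue: push r1 -> mem[0xbe]=0xe3, sp=0xbe
prologue: push r6 -> mem[0xbd]=0x3d, sp=0xbd
body[0] mov  r1, #0x26 -> r1=0x26
body[1] add  r4, r1, #11 -> r4=0x31
body[2] sub  r7, r0, #30 -> r7=0xa0
body[3] sub  r1, r6, r2 -> r1=0xac
body[4] sub  r3, r4, #15 -> r3=0x22
body[5] mov  r7, #0xb8 -> r7=0xb8
body[6] add  r6, r0, #51 -> r6=0xf1
body[7] mov  r5, #0x64 -> r5=0x64
epilogue: pop r6=0x3d, sp=0xbe
epilogue: pop r1=0xe3, sp=0xbf
r1: callee-saved, written=True
r2: caller-saved, written=False
r4: caller-saved, written=True
r6: callee-saved, written=True

SURVIVE = r1,r2,r6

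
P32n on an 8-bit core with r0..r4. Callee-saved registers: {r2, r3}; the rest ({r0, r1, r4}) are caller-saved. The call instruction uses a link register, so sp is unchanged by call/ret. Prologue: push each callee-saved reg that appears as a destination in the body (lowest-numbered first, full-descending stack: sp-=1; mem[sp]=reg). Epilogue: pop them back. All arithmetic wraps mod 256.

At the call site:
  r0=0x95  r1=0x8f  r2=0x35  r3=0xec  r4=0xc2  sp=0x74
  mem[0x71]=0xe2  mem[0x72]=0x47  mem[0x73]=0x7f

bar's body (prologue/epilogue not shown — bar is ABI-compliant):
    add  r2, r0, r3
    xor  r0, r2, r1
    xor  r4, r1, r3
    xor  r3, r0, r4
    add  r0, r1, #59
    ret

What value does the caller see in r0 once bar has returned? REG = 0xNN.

prologue: push r2 -> mem[0x73]=0x35, sp=0x73
prologue: push r3 -> mem[0x72]=0xec, sp=0x72
body[0] add  r2, r0, r3 -> r2=0x81
body[1] xor  r0, r2, r1 -> r0=0x0e
body[2] xor  r4, r1, r3 -> r4=0x63
body[3] xor  r3, r0, r4 -> r3=0x6d
body[4] add  r0, r1, #59 -> r0=0xca
epilogue: pop r3=0xec, sp=0x73
epilogue: pop r2=0x35, sp=0x74
r0 is caller-saved -> body value

REG = 0xca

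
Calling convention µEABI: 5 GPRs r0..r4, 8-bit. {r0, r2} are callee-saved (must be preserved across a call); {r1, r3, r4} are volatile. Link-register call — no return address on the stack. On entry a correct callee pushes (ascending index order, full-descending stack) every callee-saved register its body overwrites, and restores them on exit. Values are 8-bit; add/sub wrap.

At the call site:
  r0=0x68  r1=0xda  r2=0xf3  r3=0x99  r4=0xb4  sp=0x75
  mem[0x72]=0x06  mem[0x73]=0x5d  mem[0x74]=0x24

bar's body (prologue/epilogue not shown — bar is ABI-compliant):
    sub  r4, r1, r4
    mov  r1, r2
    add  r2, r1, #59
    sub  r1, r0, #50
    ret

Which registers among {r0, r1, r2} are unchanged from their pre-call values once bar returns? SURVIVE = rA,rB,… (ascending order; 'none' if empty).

SURVIVE = r0,r2

prologue: push r2 -> mem[0x74]=0xf3, sp=0x74
body[0] sub  r4, r1, r4 -> r4=0x26
body[1] mov  r1, r2 -> r1=0xf3
body[2] add  r2, r1, #59 -> r2=0x2e
body[3] sub  r1, r0, #50 -> r1=0x36
epilogue: pop r2=0xf3, sp=0x75
r0: callee-saved, written=False
r1: caller-saved, written=True
r2: callee-saved, written=True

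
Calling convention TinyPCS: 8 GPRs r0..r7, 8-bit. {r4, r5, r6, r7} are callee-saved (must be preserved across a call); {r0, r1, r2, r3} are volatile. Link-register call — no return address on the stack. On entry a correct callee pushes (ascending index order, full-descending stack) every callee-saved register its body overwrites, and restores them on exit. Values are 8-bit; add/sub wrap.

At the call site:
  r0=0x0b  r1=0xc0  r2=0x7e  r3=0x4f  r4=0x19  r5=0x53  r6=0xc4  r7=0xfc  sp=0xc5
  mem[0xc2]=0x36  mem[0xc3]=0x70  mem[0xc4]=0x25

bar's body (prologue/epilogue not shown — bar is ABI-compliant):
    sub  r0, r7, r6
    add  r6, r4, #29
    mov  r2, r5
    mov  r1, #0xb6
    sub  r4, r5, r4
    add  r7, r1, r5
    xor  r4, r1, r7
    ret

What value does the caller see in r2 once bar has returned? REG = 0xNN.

prologue: push r4 -> mem[0xc4]=0x19, sp=0xc4
prologue: push r6 -> mem[0xc3]=0xc4, sp=0xc3
prologue: push r7 -> mem[0xc2]=0xfc, sp=0xc2
body[0] sub  r0, r7, r6 -> r0=0x38
body[1] add  r6, r4, #29 -> r6=0x36
body[2] mov  r2, r5 -> r2=0x53
body[3] mov  r1, #0xb6 -> r1=0xb6
body[4] sub  r4, r5, r4 -> r4=0x3a
body[5] add  r7, r1, r5 -> r7=0x09
body[6] xor  r4, r1, r7 -> r4=0xbf
epilogue: pop r7=0xfc, sp=0xc3
epilogue: pop r6=0xc4, sp=0xc4
epilogue: pop r4=0x19, sp=0xc5
r2 is caller-saved -> body value

REG = 0x53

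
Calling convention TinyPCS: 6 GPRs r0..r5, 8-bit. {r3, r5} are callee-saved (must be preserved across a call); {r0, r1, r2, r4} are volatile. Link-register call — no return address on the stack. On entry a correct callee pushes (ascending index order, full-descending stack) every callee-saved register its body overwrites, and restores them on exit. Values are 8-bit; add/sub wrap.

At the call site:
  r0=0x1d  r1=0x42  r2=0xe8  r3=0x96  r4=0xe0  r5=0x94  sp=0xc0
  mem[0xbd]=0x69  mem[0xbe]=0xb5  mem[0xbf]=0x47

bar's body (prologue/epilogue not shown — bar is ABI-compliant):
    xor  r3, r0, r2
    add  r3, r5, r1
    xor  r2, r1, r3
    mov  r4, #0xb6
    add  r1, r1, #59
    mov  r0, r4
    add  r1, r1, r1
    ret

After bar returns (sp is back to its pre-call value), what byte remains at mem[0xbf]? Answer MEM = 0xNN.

MEM = 0x96

prologue: push r3 → mem[0xbf]=0x96, sp=0xbf
body[0] xor  r3, r0, r2 → r3=0xf5
body[1] add  r3, r5, r1 → r3=0xd6
body[2] xor  r2, r1, r3 → r2=0x94
body[3] mov  r4, #0xb6 → r4=0xb6
body[4] add  r1, r1, #59 → r1=0x7d
body[5] mov  r0, r4 → r0=0xb6
body[6] add  r1, r1, r1 → r1=0xfa
epilogue: pop r3=0x96, sp=0xc0
prologue pushed ['r3'] at ['0xbf']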